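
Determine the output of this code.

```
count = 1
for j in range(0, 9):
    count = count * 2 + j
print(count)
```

j=0: count = 1*2+0 = 2
j=1: count = 2*2+1 = 5
j=2: count = 5*2+2 = 12
j=3: count = 12*2+3 = 27
j=4: count = 27*2+4 = 58
j=5: count = 58*2+5 = 121
j=6: count = 121*2+6 = 248
j=7: count = 248*2+7 = 503
j=8: count = 503*2+8 = 1014

1014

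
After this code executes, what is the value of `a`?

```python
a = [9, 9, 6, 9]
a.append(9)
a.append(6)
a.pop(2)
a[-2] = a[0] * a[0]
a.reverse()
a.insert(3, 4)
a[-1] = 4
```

append 9 → [9, 9, 6, 9, 9]
append 6 → [9, 9, 6, 9, 9, 6]
pop(2) removes 6 → [9, 9, 9, 9, 6]
a[-2] = a[0]*a[0] = 9*9 = 81 → [9, 9, 9, 81, 6]
reverse → [6, 81, 9, 9, 9]
insert 4 at 3 → [6, 81, 9, 4, 9, 9]
a[-1] = 4 → [6, 81, 9, 4, 9, 4]

[6, 81, 9, 4, 9, 4]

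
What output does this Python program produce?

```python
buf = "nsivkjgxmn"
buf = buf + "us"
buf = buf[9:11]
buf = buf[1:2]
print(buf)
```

u

+ 'us' → 'nsivkjgxmnus'
slice [9:11] → 'nu'
slice [1:2] → 'u'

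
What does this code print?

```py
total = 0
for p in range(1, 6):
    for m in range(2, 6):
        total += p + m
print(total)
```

130

p=1,m=2: total = 0+3 = 3
p=1,m=3: total = 3+4 = 7
p=1,m=4: total = 7+5 = 12
p=1,m=5: total = 12+6 = 18
p=2,m=2: total = 18+4 = 22
p=2,m=3: total = 22+5 = 27
p=2,m=4: total = 27+6 = 33
p=2,m=5: total = 33+7 = 40
p=3,m=2: total = 40+5 = 45
p=3,m=3: total = 45+6 = 51
p=3,m=4: total = 51+7 = 58
p=3,m=5: total = 58+8 = 66
p=4,m=2: total = 66+6 = 72
p=4,m=3: total = 72+7 = 79
p=4,m=4: total = 79+8 = 87
p=4,m=5: total = 87+9 = 96
p=5,m=2: total = 96+7 = 103
p=5,m=3: total = 103+8 = 111
p=5,m=4: total = 111+9 = 120
p=5,m=5: total = 120+10 = 130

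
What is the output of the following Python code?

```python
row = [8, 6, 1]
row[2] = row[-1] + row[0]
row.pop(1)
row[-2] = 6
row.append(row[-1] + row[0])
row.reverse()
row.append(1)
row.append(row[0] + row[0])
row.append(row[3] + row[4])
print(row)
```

row[2] = row[-1]+row[0] = 1+8 = 9 → [8, 6, 9]
pop(1) removes 6 → [8, 9]
row[-2] = 6 → [6, 9]
append row[-1]+row[0] = 9+6 = 15 → [6, 9, 15]
reverse → [15, 9, 6]
append 1 → [15, 9, 6, 1]
append row[0]+row[0] = 15+15 = 30 → [15, 9, 6, 1, 30]
append row[3]+row[4] = 1+30 = 31 → [15, 9, 6, 1, 30, 31]

[15, 9, 6, 1, 30, 31]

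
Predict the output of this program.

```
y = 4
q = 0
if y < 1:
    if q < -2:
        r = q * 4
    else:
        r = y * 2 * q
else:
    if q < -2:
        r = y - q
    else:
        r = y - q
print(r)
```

4

y=4, q=0
y < 1 is False; q < -2 is False
→ r = y - q = 4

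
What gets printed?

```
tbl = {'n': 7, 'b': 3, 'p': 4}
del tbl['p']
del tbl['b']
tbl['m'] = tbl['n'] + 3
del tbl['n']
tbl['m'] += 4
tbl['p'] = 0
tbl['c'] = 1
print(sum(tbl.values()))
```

15

del 'p' → {'n': 7, 'b': 3}
del 'b' → {'n': 7}
tbl['m'] = tbl['n']+3 = 10 → {'n': 7, 'm': 10}
del 'n' → {'m': 10}
tbl['m'] = 10+4 = 14 → {'m': 14}
tbl['p'] = 0 → {'m': 14, 'p': 0}
tbl['c'] = 1 → {'m': 14, 'p': 0, 'c': 1}
sum of values = 15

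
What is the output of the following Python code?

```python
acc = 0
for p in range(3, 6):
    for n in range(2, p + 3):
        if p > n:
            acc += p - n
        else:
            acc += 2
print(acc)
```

p=3,n=2: 3>2, acc = 0+1 = 1
p=3,n=3: not 3>3, acc = 1+2 = 3
p=3,n=4: not 3>4, acc = 3+2 = 5
p=3,n=5: not 3>5, acc = 5+2 = 7
p=4,n=2: 4>2, acc = 7+2 = 9
p=4,n=3: 4>3, acc = 9+1 = 10
p=4,n=4: not 4>4, acc = 10+2 = 12
p=4,n=5: not 4>5, acc = 12+2 = 14
p=4,n=6: not 4>6, acc = 14+2 = 16
p=5,n=2: 5>2, acc = 16+3 = 19
p=5,n=3: 5>3, acc = 19+2 = 21
p=5,n=4: 5>4, acc = 21+1 = 22
p=5,n=5: not 5>5, acc = 22+2 = 24
p=5,n=6: not 5>6, acc = 24+2 = 26
p=5,n=7: not 5>7, acc = 26+2 = 28

28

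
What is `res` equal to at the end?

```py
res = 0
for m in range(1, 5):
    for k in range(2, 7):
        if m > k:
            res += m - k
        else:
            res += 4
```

72

m=1,k=2: not 1>2, res = 0+4 = 4
m=1,k=3: not 1>3, res = 4+4 = 8
m=1,k=4: not 1>4, res = 8+4 = 12
m=1,k=5: not 1>5, res = 12+4 = 16
m=1,k=6: not 1>6, res = 16+4 = 20
m=2,k=2: not 2>2, res = 20+4 = 24
m=2,k=3: not 2>3, res = 24+4 = 28
m=2,k=4: not 2>4, res = 28+4 = 32
m=2,k=5: not 2>5, res = 32+4 = 36
m=2,k=6: not 2>6, res = 36+4 = 40
m=3,k=2: 3>2, res = 40+1 = 41
m=3,k=3: not 3>3, res = 41+4 = 45
m=3,k=4: not 3>4, res = 45+4 = 49
m=3,k=5: not 3>5, res = 49+4 = 53
m=3,k=6: not 3>6, res = 53+4 = 57
m=4,k=2: 4>2, res = 57+2 = 59
m=4,k=3: 4>3, res = 59+1 = 60
m=4,k=4: not 4>4, res = 60+4 = 64
m=4,k=5: not 4>5, res = 64+4 = 68
m=4,k=6: not 4>6, res = 68+4 = 72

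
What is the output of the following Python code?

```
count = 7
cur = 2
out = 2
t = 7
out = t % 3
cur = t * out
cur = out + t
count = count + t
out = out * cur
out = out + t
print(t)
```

7

out = 7%3 = 1
cur = 7*1 = 7
cur = 1+7 = 8
count = 7+7 = 14
out = 1*8 = 8
out = 8+7 = 15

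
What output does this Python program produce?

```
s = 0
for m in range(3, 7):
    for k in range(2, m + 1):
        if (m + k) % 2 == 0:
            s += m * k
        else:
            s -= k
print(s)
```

126

m=3,k=2: odd sum, s = 0-2 = -2
m=3,k=3: even sum, s = (-2)+9 = 7
m=4,k=2: even sum, s = 7+8 = 15
m=4,k=3: odd sum, s = 15-3 = 12
m=4,k=4: even sum, s = 12+16 = 28
m=5,k=2: odd sum, s = 28-2 = 26
m=5,k=3: even sum, s = 26+15 = 41
m=5,k=4: odd sum, s = 41-4 = 37
m=5,k=5: even sum, s = 37+25 = 62
m=6,k=2: even sum, s = 62+12 = 74
m=6,k=3: odd sum, s = 74-3 = 71
m=6,k=4: even sum, s = 71+24 = 95
m=6,k=5: odd sum, s = 95-5 = 90
m=6,k=6: even sum, s = 90+36 = 126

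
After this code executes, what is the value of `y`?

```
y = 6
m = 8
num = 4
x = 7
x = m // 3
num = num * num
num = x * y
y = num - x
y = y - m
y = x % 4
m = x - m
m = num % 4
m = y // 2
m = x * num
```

2

x = 8//3 = 2
num = 4*4 = 16
num = 2*6 = 12
y = 12-2 = 10
y = 10-8 = 2
y = 2%4 = 2
m = 2-8 = -6
m = 12%4 = 0
m = 2//2 = 1
m = 2*12 = 24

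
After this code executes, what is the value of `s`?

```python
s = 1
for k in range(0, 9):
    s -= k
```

k=0: s = 1-0 = 1
k=1: s = 1-1 = 0
k=2: s = 0-2 = -2
k=3: s = (-2)-3 = -5
k=4: s = (-5)-4 = -9
k=5: s = (-9)-5 = -14
k=6: s = (-14)-6 = -20
k=7: s = (-20)-7 = -27
k=8: s = (-27)-8 = -35

-35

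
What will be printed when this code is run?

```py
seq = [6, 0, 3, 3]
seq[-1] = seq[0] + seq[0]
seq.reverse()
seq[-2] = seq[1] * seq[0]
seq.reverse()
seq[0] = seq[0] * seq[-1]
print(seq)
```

seq[-1] = seq[0]+seq[0] = 6+6 = 12 → [6, 0, 3, 12]
reverse → [12, 3, 0, 6]
seq[-2] = seq[1]*seq[0] = 3*12 = 36 → [12, 3, 36, 6]
reverse → [6, 36, 3, 12]
seq[0] = seq[0]*seq[-1] = 6*12 = 72 → [72, 36, 3, 12]

[72, 36, 3, 12]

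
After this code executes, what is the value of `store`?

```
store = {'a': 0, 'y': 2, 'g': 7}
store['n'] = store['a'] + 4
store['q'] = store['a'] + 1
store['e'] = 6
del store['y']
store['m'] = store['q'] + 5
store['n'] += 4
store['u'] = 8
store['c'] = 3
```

store['n'] = store['a']+4 = 4 → {'a': 0, 'y': 2, 'g': 7, 'n': 4}
store['q'] = store['a']+1 = 1 → {'a': 0, 'y': 2, 'g': 7, 'n': 4, 'q': 1}
store['e'] = 6 → {'a': 0, 'y': 2, 'g': 7, 'n': 4, 'q': 1, 'e': 6}
del 'y' → {'a': 0, 'g': 7, 'n': 4, 'q': 1, 'e': 6}
store['m'] = store['q']+5 = 6 → {'a': 0, 'g': 7, 'n': 4, 'q': 1, 'e': 6, 'm': 6}
store['n'] = 4+4 = 8 → {'a': 0, 'g': 7, 'n': 8, 'q': 1, 'e': 6, 'm': 6}
store['u'] = 8 → {'a': 0, 'g': 7, 'n': 8, 'q': 1, 'e': 6, 'm': 6, 'u': 8}
store['c'] = 3 → {'a': 0, 'g': 7, 'n': 8, 'q': 1, 'e': 6, 'm': 6, 'u': 8, 'c': 3}

{'a': 0, 'g': 7, 'n': 8, 'q': 1, 'e': 6, 'm': 6, 'u': 8, 'c': 3}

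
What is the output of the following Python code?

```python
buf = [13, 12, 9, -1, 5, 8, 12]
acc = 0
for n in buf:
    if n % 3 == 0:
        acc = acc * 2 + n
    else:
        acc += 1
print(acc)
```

92

n=13: not %3==0, acc = 0+1 = 1
n=12: %3==0, acc = 1*2+12 = 14
n=9: %3==0, acc = 14*2+9 = 37
n=-1: not %3==0, acc = 37+1 = 38
n=5: not %3==0, acc = 38+1 = 39
n=8: not %3==0, acc = 39+1 = 40
n=12: %3==0, acc = 40*2+12 = 92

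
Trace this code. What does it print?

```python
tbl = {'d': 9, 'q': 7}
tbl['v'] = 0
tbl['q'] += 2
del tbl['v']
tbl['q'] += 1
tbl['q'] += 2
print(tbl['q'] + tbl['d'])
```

21

tbl['v'] = 0 → {'d': 9, 'q': 7, 'v': 0}
tbl['q'] = 7+2 = 9 → {'d': 9, 'q': 9, 'v': 0}
del 'v' → {'d': 9, 'q': 9}
tbl['q'] = 9+1 = 10 → {'d': 9, 'q': 10}
tbl['q'] = 10+2 = 12 → {'d': 9, 'q': 12}
tbl['q']+tbl['d'] = 12+9 = 21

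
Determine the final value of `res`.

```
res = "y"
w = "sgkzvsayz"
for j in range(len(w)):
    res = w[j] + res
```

'zyasvzkgsy'

j=0: prepend 's' → 'sy'
j=1: prepend 'g' → 'gsy'
j=2: prepend 'k' → 'kgsy'
j=3: prepend 'z' → 'zkgsy'
j=4: prepend 'v' → 'vzkgsy'
j=5: prepend 's' → 'svzkgsy'
j=6: prepend 'a' → 'asvzkgsy'
j=7: prepend 'y' → 'yasvzkgsy'
j=8: prepend 'z' → 'zyasvzkgsy'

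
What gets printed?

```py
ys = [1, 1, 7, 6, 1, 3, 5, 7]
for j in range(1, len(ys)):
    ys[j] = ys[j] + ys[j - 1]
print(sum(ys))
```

117

j=1: ys[1] = 1+1 = 2 → [1, 2, 7, 6, 1, 3, 5, 7]
j=2: ys[2] = 7+2 = 9 → [1, 2, 9, 6, 1, 3, 5, 7]
j=3: ys[3] = 6+9 = 15 → [1, 2, 9, 15, 1, 3, 5, 7]
j=4: ys[4] = 1+15 = 16 → [1, 2, 9, 15, 16, 3, 5, 7]
j=5: ys[5] = 3+16 = 19 → [1, 2, 9, 15, 16, 19, 5, 7]
j=6: ys[6] = 5+19 = 24 → [1, 2, 9, 15, 16, 19, 24, 7]
j=7: ys[7] = 7+24 = 31 → [1, 2, 9, 15, 16, 19, 24, 31]
sum = 117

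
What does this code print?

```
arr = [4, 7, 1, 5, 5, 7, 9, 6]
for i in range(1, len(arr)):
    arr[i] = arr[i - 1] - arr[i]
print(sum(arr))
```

i=1: arr[1] = 4-7 = -3 → [4, -3, 1, 5, 5, 7, 9, 6]
i=2: arr[2] = (-3)-1 = -4 → [4, -3, -4, 5, 5, 7, 9, 6]
i=3: arr[3] = (-4)-5 = -9 → [4, -3, -4, -9, 5, 7, 9, 6]
i=4: arr[4] = (-9)-5 = -14 → [4, -3, -4, -9, -14, 7, 9, 6]
i=5: arr[5] = (-14)-7 = -21 → [4, -3, -4, -9, -14, -21, 9, 6]
i=6: arr[6] = (-21)-9 = -30 → [4, -3, -4, -9, -14, -21, -30, 6]
i=7: arr[7] = (-30)-6 = -36 → [4, -3, -4, -9, -14, -21, -30, -36]
sum = -113

-113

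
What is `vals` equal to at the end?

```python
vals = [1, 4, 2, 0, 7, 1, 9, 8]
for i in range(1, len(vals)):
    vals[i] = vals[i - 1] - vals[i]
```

[1, -3, -5, -5, -12, -13, -22, -30]

i=1: vals[1] = 1-4 = -3 → [1, -3, 2, 0, 7, 1, 9, 8]
i=2: vals[2] = (-3)-2 = -5 → [1, -3, -5, 0, 7, 1, 9, 8]
i=3: vals[3] = (-5)-0 = -5 → [1, -3, -5, -5, 7, 1, 9, 8]
i=4: vals[4] = (-5)-7 = -12 → [1, -3, -5, -5, -12, 1, 9, 8]
i=5: vals[5] = (-12)-1 = -13 → [1, -3, -5, -5, -12, -13, 9, 8]
i=6: vals[6] = (-13)-9 = -22 → [1, -3, -5, -5, -12, -13, -22, 8]
i=7: vals[7] = (-22)-8 = -30 → [1, -3, -5, -5, -12, -13, -22, -30]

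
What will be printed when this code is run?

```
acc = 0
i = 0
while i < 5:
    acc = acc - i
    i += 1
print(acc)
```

-10

i=0: acc = 0-0 = 0
i=1: acc = 0-1 = -1
i=2: acc = (-1)-2 = -3
i=3: acc = (-3)-3 = -6
i=4: acc = (-6)-4 = -10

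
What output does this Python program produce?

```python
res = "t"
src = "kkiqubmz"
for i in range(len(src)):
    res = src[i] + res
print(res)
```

i=0: prepend 'k' → 'kt'
i=1: prepend 'k' → 'kkt'
i=2: prepend 'i' → 'ikkt'
i=3: prepend 'q' → 'qikkt'
i=4: prepend 'u' → 'uqikkt'
i=5: prepend 'b' → 'buqikkt'
i=6: prepend 'm' → 'mbuqikkt'
i=7: prepend 'z' → 'zmbuqikkt'

zmbuqikkt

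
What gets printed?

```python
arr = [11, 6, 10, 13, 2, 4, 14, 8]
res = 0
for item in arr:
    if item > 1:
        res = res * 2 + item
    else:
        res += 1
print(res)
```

2388

item=11: >1, res = 0*2+11 = 11
item=6: >1, res = 11*2+6 = 28
item=10: >1, res = 28*2+10 = 66
item=13: >1, res = 66*2+13 = 145
item=2: >1, res = 145*2+2 = 292
item=4: >1, res = 292*2+4 = 588
item=14: >1, res = 588*2+14 = 1190
item=8: >1, res = 1190*2+8 = 2388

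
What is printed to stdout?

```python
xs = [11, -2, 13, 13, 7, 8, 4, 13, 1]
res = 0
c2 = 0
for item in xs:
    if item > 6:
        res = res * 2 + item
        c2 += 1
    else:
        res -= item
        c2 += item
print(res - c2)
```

767

item=11: >6, res = 0*2+11 = 11; c2=1
item=-2: not >6, res = 11-(-2) = 13; c2=-1
item=13: >6, res = 13*2+13 = 39; c2=0
item=13: >6, res = 39*2+13 = 91; c2=1
item=7: >6, res = 91*2+7 = 189; c2=2
item=8: >6, res = 189*2+8 = 386; c2=3
item=4: not >6, res = 386-4 = 382; c2=7
item=13: >6, res = 382*2+13 = 777; c2=8
item=1: not >6, res = 777-1 = 776; c2=9
res-c2 = 776-9 = 767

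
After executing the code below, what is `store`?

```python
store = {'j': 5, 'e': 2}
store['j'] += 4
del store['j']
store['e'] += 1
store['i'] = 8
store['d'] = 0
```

{'e': 3, 'i': 8, 'd': 0}

store['j'] = 5+4 = 9 → {'j': 9, 'e': 2}
del 'j' → {'e': 2}
store['e'] = 2+1 = 3 → {'e': 3}
store['i'] = 8 → {'e': 3, 'i': 8}
store['d'] = 0 → {'e': 3, 'i': 8, 'd': 0}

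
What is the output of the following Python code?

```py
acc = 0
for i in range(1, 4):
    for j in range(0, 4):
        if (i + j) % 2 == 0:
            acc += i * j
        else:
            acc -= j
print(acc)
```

i=1,j=0: odd sum, acc = 0-0 = 0
i=1,j=1: even sum, acc = 0+1 = 1
i=1,j=2: odd sum, acc = 1-2 = -1
i=1,j=3: even sum, acc = (-1)+3 = 2
i=2,j=0: even sum, acc = 2+0 = 2
i=2,j=1: odd sum, acc = 2-1 = 1
i=2,j=2: even sum, acc = 1+4 = 5
i=2,j=3: odd sum, acc = 5-3 = 2
i=3,j=0: odd sum, acc = 2-0 = 2
i=3,j=1: even sum, acc = 2+3 = 5
i=3,j=2: odd sum, acc = 5-2 = 3
i=3,j=3: even sum, acc = 3+9 = 12

12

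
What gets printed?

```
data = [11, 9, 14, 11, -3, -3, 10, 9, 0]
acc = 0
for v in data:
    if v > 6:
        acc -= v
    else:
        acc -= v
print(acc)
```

-58

v=11: >6, acc = 0-11 = -11
v=9: >6, acc = (-11)-9 = -20
v=14: >6, acc = (-20)-14 = -34
v=11: >6, acc = (-34)-11 = -45
v=-3: not >6, acc = (-45)-(-3) = -42
v=-3: not >6, acc = (-42)-(-3) = -39
v=10: >6, acc = (-39)-10 = -49
v=9: >6, acc = (-49)-9 = -58
v=0: not >6, acc = (-58)-0 = -58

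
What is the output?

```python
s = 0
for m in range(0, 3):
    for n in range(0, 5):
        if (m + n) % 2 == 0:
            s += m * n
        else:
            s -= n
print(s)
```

2

m=0,n=0: even sum, s = 0+0 = 0
m=0,n=1: odd sum, s = 0-1 = -1
m=0,n=2: even sum, s = (-1)+0 = -1
m=0,n=3: odd sum, s = (-1)-3 = -4
m=0,n=4: even sum, s = (-4)+0 = -4
m=1,n=0: odd sum, s = (-4)-0 = -4
m=1,n=1: even sum, s = (-4)+1 = -3
m=1,n=2: odd sum, s = (-3)-2 = -5
m=1,n=3: even sum, s = (-5)+3 = -2
m=1,n=4: odd sum, s = (-2)-4 = -6
m=2,n=0: even sum, s = (-6)+0 = -6
m=2,n=1: odd sum, s = (-6)-1 = -7
m=2,n=2: even sum, s = (-7)+4 = -3
m=2,n=3: odd sum, s = (-3)-3 = -6
m=2,n=4: even sum, s = (-6)+8 = 2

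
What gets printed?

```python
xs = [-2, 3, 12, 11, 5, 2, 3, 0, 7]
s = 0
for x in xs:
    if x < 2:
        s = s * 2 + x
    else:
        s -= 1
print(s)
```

-17

x=-2: <2, s = 0*2+(-2) = -2
x=3: not <2, s = (-2)-1 = -3
x=12: not <2, s = (-3)-1 = -4
x=11: not <2, s = (-4)-1 = -5
x=5: not <2, s = (-5)-1 = -6
x=2: not <2, s = (-6)-1 = -7
x=3: not <2, s = (-7)-1 = -8
x=0: <2, s = (-8)*2+0 = -16
x=7: not <2, s = (-16)-1 = -17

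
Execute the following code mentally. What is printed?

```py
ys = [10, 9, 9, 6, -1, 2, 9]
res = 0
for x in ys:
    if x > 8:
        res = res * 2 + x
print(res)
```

143

x=10: >8, res = 0*2+10 = 10
x=9: >8, res = 10*2+9 = 29
x=9: >8, res = 29*2+9 = 67
x=6: not >8
x=-1: not >8
x=2: not >8
x=9: >8, res = 67*2+9 = 143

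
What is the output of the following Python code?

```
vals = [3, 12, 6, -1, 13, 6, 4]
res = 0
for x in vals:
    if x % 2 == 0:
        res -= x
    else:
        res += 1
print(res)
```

-25

x=3: not even, res = 0+1 = 1
x=12: even, res = 1-12 = -11
x=6: even, res = (-11)-6 = -17
x=-1: not even, res = (-17)+1 = -16
x=13: not even, res = (-16)+1 = -15
x=6: even, res = (-15)-6 = -21
x=4: even, res = (-21)-4 = -25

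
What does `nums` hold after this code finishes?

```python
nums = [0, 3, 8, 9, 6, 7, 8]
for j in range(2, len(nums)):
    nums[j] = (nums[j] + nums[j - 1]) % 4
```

j=2: nums[2] = (8+3)%4 = 3 → [0, 3, 3, 9, 6, 7, 8]
j=3: nums[3] = (9+3)%4 = 0 → [0, 3, 3, 0, 6, 7, 8]
j=4: nums[4] = (6+0)%4 = 2 → [0, 3, 3, 0, 2, 7, 8]
j=5: nums[5] = (7+2)%4 = 1 → [0, 3, 3, 0, 2, 1, 8]
j=6: nums[6] = (8+1)%4 = 1 → [0, 3, 3, 0, 2, 1, 1]

[0, 3, 3, 0, 2, 1, 1]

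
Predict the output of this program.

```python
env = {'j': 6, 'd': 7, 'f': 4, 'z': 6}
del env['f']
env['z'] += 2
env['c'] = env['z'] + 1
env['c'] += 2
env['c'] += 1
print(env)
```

del 'f' → {'j': 6, 'd': 7, 'z': 6}
env['z'] = 6+2 = 8 → {'j': 6, 'd': 7, 'z': 8}
env['c'] = env['z']+1 = 9 → {'j': 6, 'd': 7, 'z': 8, 'c': 9}
env['c'] = 9+2 = 11 → {'j': 6, 'd': 7, 'z': 8, 'c': 11}
env['c'] = 11+1 = 12 → {'j': 6, 'd': 7, 'z': 8, 'c': 12}

{'j': 6, 'd': 7, 'z': 8, 'c': 12}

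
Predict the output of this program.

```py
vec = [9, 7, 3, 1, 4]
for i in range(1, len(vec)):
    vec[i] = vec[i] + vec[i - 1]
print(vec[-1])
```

i=1: vec[1] = 7+9 = 16 → [9, 16, 3, 1, 4]
i=2: vec[2] = 3+16 = 19 → [9, 16, 19, 1, 4]
i=3: vec[3] = 1+19 = 20 → [9, 16, 19, 20, 4]
i=4: vec[4] = 4+20 = 24 → [9, 16, 19, 20, 24]

24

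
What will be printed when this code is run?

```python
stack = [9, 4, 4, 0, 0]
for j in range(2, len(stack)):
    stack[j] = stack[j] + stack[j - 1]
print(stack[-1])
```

8

j=2: stack[2] = 4+4 = 8 → [9, 4, 8, 0, 0]
j=3: stack[3] = 0+8 = 8 → [9, 4, 8, 8, 0]
j=4: stack[4] = 0+8 = 8 → [9, 4, 8, 8, 8]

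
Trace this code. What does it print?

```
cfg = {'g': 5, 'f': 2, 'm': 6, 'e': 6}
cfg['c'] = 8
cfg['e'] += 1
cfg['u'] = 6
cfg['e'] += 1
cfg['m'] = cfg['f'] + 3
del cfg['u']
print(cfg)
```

cfg['c'] = 8 → {'g': 5, 'f': 2, 'm': 6, 'e': 6, 'c': 8}
cfg['e'] = 6+1 = 7 → {'g': 5, 'f': 2, 'm': 6, 'e': 7, 'c': 8}
cfg['u'] = 6 → {'g': 5, 'f': 2, 'm': 6, 'e': 7, 'c': 8, 'u': 6}
cfg['e'] = 7+1 = 8 → {'g': 5, 'f': 2, 'm': 6, 'e': 8, 'c': 8, 'u': 6}
cfg['m'] = cfg['f']+3 = 5 → {'g': 5, 'f': 2, 'm': 5, 'e': 8, 'c': 8, 'u': 6}
del 'u' → {'g': 5, 'f': 2, 'm': 5, 'e': 8, 'c': 8}

{'g': 5, 'f': 2, 'm': 5, 'e': 8, 'c': 8}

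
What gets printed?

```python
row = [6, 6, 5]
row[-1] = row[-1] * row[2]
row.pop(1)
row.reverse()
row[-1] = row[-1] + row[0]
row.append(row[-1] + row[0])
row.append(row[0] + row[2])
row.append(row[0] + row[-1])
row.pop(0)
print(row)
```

row[-1] = row[-1]*row[2] = 5*5 = 25 → [6, 6, 25]
pop(1) removes 6 → [6, 25]
reverse → [25, 6]
row[-1] = row[-1]+row[0] = 6+25 = 31 → [25, 31]
append row[-1]+row[0] = 31+25 = 56 → [25, 31, 56]
append row[0]+row[2] = 25+56 = 81 → [25, 31, 56, 81]
append row[0]+row[-1] = 25+81 = 106 → [25, 31, 56, 81, 106]
pop(0) removes 25 → [31, 56, 81, 106]

[31, 56, 81, 106]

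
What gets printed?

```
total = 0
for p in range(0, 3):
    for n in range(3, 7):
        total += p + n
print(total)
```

66

p=0,n=3: total = 0+3 = 3
p=0,n=4: total = 3+4 = 7
p=0,n=5: total = 7+5 = 12
p=0,n=6: total = 12+6 = 18
p=1,n=3: total = 18+4 = 22
p=1,n=4: total = 22+5 = 27
p=1,n=5: total = 27+6 = 33
p=1,n=6: total = 33+7 = 40
p=2,n=3: total = 40+5 = 45
p=2,n=4: total = 45+6 = 51
p=2,n=5: total = 51+7 = 58
p=2,n=6: total = 58+8 = 66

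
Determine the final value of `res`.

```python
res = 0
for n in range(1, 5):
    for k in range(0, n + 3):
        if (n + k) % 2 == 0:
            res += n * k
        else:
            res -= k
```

70

n=1,k=0: odd sum, res = 0-0 = 0
n=1,k=1: even sum, res = 0+1 = 1
n=1,k=2: odd sum, res = 1-2 = -1
n=1,k=3: even sum, res = (-1)+3 = 2
n=2,k=0: even sum, res = 2+0 = 2
n=2,k=1: odd sum, res = 2-1 = 1
n=2,k=2: even sum, res = 1+4 = 5
n=2,k=3: odd sum, res = 5-3 = 2
n=2,k=4: even sum, res = 2+8 = 10
n=3,k=0: odd sum, res = 10-0 = 10
n=3,k=1: even sum, res = 10+3 = 13
n=3,k=2: odd sum, res = 13-2 = 11
n=3,k=3: even sum, res = 11+9 = 20
n=3,k=4: odd sum, res = 20-4 = 16
n=3,k=5: even sum, res = 16+15 = 31
n=4,k=0: even sum, res = 31+0 = 31
n=4,k=1: odd sum, res = 31-1 = 30
n=4,k=2: even sum, res = 30+8 = 38
n=4,k=3: odd sum, res = 38-3 = 35
n=4,k=4: even sum, res = 35+16 = 51
n=4,k=5: odd sum, res = 51-5 = 46
n=4,k=6: even sum, res = 46+24 = 70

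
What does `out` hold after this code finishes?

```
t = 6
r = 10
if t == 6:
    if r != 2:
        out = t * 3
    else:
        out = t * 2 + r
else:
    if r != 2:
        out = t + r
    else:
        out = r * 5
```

18

t=6, r=10
t == 6 is True; r != 2 is True
→ out = t * 3 = 18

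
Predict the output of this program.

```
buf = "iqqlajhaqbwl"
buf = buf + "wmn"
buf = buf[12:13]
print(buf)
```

+ 'wmn' → 'iqqlajhaqbwlwmn'
slice [12:13] → 'w'

w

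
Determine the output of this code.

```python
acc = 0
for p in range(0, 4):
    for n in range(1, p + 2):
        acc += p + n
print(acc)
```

40

p=0,n=1: acc = 0+1 = 1
p=1,n=1: acc = 1+2 = 3
p=1,n=2: acc = 3+3 = 6
p=2,n=1: acc = 6+3 = 9
p=2,n=2: acc = 9+4 = 13
p=2,n=3: acc = 13+5 = 18
p=3,n=1: acc = 18+4 = 22
p=3,n=2: acc = 22+5 = 27
p=3,n=3: acc = 27+6 = 33
p=3,n=4: acc = 33+7 = 40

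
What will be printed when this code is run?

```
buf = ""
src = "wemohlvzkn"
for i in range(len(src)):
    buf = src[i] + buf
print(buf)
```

i=0: prepend 'w' → 'w'
i=1: prepend 'e' → 'ew'
i=2: prepend 'm' → 'mew'
i=3: prepend 'o' → 'omew'
i=4: prepend 'h' → 'homew'
i=5: prepend 'l' → 'lhomew'
i=6: prepend 'v' → 'vlhomew'
i=7: prepend 'z' → 'zvlhomew'
i=8: prepend 'k' → 'kzvlhomew'
i=9: prepend 'n' → 'nkzvlhomew'

nkzvlhomew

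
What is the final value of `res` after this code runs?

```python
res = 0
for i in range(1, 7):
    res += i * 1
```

21

i=1: res = 0+1*1 = 1
i=2: res = 1+2*1 = 3
i=3: res = 3+3*1 = 6
i=4: res = 6+4*1 = 10
i=5: res = 10+5*1 = 15
i=6: res = 15+6*1 = 21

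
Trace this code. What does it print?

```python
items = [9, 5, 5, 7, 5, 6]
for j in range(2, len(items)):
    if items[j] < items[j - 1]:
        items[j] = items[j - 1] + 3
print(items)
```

[9, 5, 5, 7, 10, 13]

j=2: 5>=5, unchanged → [9, 5, 5, 7, 5, 6]
j=3: 7>=5, unchanged → [9, 5, 5, 7, 5, 6]
j=4: 5<7, items[4] = 7+3 = 10 → [9, 5, 5, 7, 10, 6]
j=5: 6<10, items[5] = 10+3 = 13 → [9, 5, 5, 7, 10, 13]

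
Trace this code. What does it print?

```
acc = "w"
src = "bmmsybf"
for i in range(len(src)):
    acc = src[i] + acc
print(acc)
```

fbysmmbw

i=0: prepend 'b' → 'bw'
i=1: prepend 'm' → 'mbw'
i=2: prepend 'm' → 'mmbw'
i=3: prepend 's' → 'smmbw'
i=4: prepend 'y' → 'ysmmbw'
i=5: prepend 'b' → 'bysmmbw'
i=6: prepend 'f' → 'fbysmmbw'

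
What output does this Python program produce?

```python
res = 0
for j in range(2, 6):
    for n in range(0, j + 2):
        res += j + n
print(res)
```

j=2,n=0: res = 0+2 = 2
j=2,n=1: res = 2+3 = 5
j=2,n=2: res = 5+4 = 9
j=2,n=3: res = 9+5 = 14
j=3,n=0: res = 14+3 = 17
j=3,n=1: res = 17+4 = 21
j=3,n=2: res = 21+5 = 26
j=3,n=3: res = 26+6 = 32
j=3,n=4: res = 32+7 = 39
j=4,n=0: res = 39+4 = 43
j=4,n=1: res = 43+5 = 48
j=4,n=2: res = 48+6 = 54
j=4,n=3: res = 54+7 = 61
j=4,n=4: res = 61+8 = 69
j=4,n=5: res = 69+9 = 78
j=5,n=0: res = 78+5 = 83
j=5,n=1: res = 83+6 = 89
j=5,n=2: res = 89+7 = 96
j=5,n=3: res = 96+8 = 104
j=5,n=4: res = 104+9 = 113
j=5,n=5: res = 113+10 = 123
j=5,n=6: res = 123+11 = 134

134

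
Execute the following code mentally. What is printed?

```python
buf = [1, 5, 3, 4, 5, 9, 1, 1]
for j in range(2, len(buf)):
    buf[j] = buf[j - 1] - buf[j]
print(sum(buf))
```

-52

j=2: buf[2] = 5-3 = 2 → [1, 5, 2, 4, 5, 9, 1, 1]
j=3: buf[3] = 2-4 = -2 → [1, 5, 2, -2, 5, 9, 1, 1]
j=4: buf[4] = (-2)-5 = -7 → [1, 5, 2, -2, -7, 9, 1, 1]
j=5: buf[5] = (-7)-9 = -16 → [1, 5, 2, -2, -7, -16, 1, 1]
j=6: buf[6] = (-16)-1 = -17 → [1, 5, 2, -2, -7, -16, -17, 1]
j=7: buf[7] = (-17)-1 = -18 → [1, 5, 2, -2, -7, -16, -17, -18]
sum = -52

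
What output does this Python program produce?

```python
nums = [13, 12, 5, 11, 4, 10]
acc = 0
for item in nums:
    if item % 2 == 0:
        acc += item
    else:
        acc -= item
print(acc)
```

item=13: not even, acc = 0-13 = -13
item=12: even, acc = (-13)+12 = -1
item=5: not even, acc = (-1)-5 = -6
item=11: not even, acc = (-6)-11 = -17
item=4: even, acc = (-17)+4 = -13
item=10: even, acc = (-13)+10 = -3

-3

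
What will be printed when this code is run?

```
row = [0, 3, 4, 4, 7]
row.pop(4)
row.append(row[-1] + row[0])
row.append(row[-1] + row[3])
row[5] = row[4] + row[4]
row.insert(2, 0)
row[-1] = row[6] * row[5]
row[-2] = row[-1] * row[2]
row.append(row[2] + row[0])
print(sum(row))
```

43

pop(4) removes 7 → [0, 3, 4, 4]
append row[-1]+row[0] = 4+0 = 4 → [0, 3, 4, 4, 4]
append row[-1]+row[3] = 4+4 = 8 → [0, 3, 4, 4, 4, 8]
row[5] = row[4]+row[4] = 4+4 = 8 → [0, 3, 4, 4, 4, 8]
insert 0 at 2 → [0, 3, 0, 4, 4, 4, 8]
row[-1] = row[6]*row[5] = 8*4 = 32 → [0, 3, 0, 4, 4, 4, 32]
row[-2] = row[-1]*row[2] = 32*0 = 0 → [0, 3, 0, 4, 4, 0, 32]
append row[2]+row[0] = 0+0 = 0 → [0, 3, 0, 4, 4, 0, 32, 0]
sum = 43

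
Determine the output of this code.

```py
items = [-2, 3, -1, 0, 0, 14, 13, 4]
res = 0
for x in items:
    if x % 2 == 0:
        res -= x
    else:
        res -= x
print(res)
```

-31

x=-2: even, res = 0-(-2) = 2
x=3: not even, res = 2-3 = -1
x=-1: not even, res = (-1)-(-1) = 0
x=0: even, res = 0-0 = 0
x=0: even, res = 0-0 = 0
x=14: even, res = 0-14 = -14
x=13: not even, res = (-14)-13 = -27
x=4: even, res = (-27)-4 = -31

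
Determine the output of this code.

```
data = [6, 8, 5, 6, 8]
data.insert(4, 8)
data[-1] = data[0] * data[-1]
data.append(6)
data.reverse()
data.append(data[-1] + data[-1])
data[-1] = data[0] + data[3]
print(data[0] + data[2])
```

14

insert 8 at 4 → [6, 8, 5, 6, 8, 8]
data[-1] = data[0]*data[-1] = 6*8 = 48 → [6, 8, 5, 6, 8, 48]
append 6 → [6, 8, 5, 6, 8, 48, 6]
reverse → [6, 48, 8, 6, 5, 8, 6]
append data[-1]+data[-1] = 6+6 = 12 → [6, 48, 8, 6, 5, 8, 6, 12]
data[-1] = data[0]+data[3] = 6+6 = 12 → [6, 48, 8, 6, 5, 8, 6, 12]
data[0]+data[2] = 6+8 = 14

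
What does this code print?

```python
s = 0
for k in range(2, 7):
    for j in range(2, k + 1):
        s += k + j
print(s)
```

120

k=2,j=2: s = 0+4 = 4
k=3,j=2: s = 4+5 = 9
k=3,j=3: s = 9+6 = 15
k=4,j=2: s = 15+6 = 21
k=4,j=3: s = 21+7 = 28
k=4,j=4: s = 28+8 = 36
k=5,j=2: s = 36+7 = 43
k=5,j=3: s = 43+8 = 51
k=5,j=4: s = 51+9 = 60
k=5,j=5: s = 60+10 = 70
k=6,j=2: s = 70+8 = 78
k=6,j=3: s = 78+9 = 87
k=6,j=4: s = 87+10 = 97
k=6,j=5: s = 97+11 = 108
k=6,j=6: s = 108+12 = 120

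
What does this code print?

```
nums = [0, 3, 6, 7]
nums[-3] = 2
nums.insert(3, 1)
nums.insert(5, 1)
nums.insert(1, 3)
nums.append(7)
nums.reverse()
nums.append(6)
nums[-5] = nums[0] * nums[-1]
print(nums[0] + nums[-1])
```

13

nums[-3] = 2 → [0, 2, 6, 7]
insert 1 at 3 → [0, 2, 6, 1, 7]
insert 1 at 5 → [0, 2, 6, 1, 7, 1]
insert 3 at 1 → [0, 3, 2, 6, 1, 7, 1]
append 7 → [0, 3, 2, 6, 1, 7, 1, 7]
reverse → [7, 1, 7, 1, 6, 2, 3, 0]
append 6 → [7, 1, 7, 1, 6, 2, 3, 0, 6]
nums[-5] = nums[0]*nums[-1] = 7*6 = 42 → [7, 1, 7, 1, 42, 2, 3, 0, 6]
nums[0]+nums[-1] = 7+6 = 13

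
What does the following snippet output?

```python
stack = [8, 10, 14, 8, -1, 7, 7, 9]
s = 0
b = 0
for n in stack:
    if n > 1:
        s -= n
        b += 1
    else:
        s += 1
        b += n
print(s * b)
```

-372

n=8: >1, s = 0-8 = -8; b=1
n=10: >1, s = (-8)-10 = -18; b=2
n=14: >1, s = (-18)-14 = -32; b=3
n=8: >1, s = (-32)-8 = -40; b=4
n=-1: not >1, s = (-40)+1 = -39; b=3
n=7: >1, s = (-39)-7 = -46; b=4
n=7: >1, s = (-46)-7 = -53; b=5
n=9: >1, s = (-53)-9 = -62; b=6
s*b = (-62)*6 = -372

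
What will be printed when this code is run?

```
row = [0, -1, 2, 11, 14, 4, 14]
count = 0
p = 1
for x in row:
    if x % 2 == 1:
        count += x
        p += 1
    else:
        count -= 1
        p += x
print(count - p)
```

-32

x=0: not odd, count = 0-1 = -1; p=1
x=-1: odd, count = (-1)+(-1) = -2; p=2
x=2: not odd, count = (-2)-1 = -3; p=4
x=11: odd, count = (-3)+11 = 8; p=5
x=14: not odd, count = 8-1 = 7; p=19
x=4: not odd, count = 7-1 = 6; p=23
x=14: not odd, count = 6-1 = 5; p=37
count-p = 5-37 = -32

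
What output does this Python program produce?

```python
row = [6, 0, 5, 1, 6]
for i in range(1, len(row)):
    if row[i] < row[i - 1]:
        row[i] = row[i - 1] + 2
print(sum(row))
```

i=1: 0<6, row[1] = 6+2 = 8 → [6, 8, 5, 1, 6]
i=2: 5<8, row[2] = 8+2 = 10 → [6, 8, 10, 1, 6]
i=3: 1<10, row[3] = 10+2 = 12 → [6, 8, 10, 12, 6]
i=4: 6<12, row[4] = 12+2 = 14 → [6, 8, 10, 12, 14]
sum = 50

50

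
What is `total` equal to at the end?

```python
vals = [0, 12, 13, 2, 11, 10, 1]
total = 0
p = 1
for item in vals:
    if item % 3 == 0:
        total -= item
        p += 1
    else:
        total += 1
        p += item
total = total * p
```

-280

item=0: %3==0, total = 0-0 = 0; p=2
item=12: %3==0, total = 0-12 = -12; p=3
item=13: not %3==0, total = (-12)+1 = -11; p=16
item=2: not %3==0, total = (-11)+1 = -10; p=18
item=11: not %3==0, total = (-10)+1 = -9; p=29
item=10: not %3==0, total = (-9)+1 = -8; p=39
item=1: not %3==0, total = (-8)+1 = -7; p=40
total*p = (-7)*40 = -280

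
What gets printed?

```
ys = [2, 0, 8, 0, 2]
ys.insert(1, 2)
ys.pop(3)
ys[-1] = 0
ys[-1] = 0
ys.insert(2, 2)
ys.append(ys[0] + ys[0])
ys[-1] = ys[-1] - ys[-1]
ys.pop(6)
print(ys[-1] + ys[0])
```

2

insert 2 at 1 → [2, 2, 0, 8, 0, 2]
pop(3) removes 8 → [2, 2, 0, 0, 2]
ys[-1] = 0 → [2, 2, 0, 0, 0]
ys[-1] = 0 → [2, 2, 0, 0, 0]
insert 2 at 2 → [2, 2, 2, 0, 0, 0]
append ys[0]+ys[0] = 2+2 = 4 → [2, 2, 2, 0, 0, 0, 4]
ys[-1] = ys[-1]-ys[-1] = 4-4 = 0 → [2, 2, 2, 0, 0, 0, 0]
pop(6) removes 0 → [2, 2, 2, 0, 0, 0]
ys[-1]+ys[0] = 0+2 = 2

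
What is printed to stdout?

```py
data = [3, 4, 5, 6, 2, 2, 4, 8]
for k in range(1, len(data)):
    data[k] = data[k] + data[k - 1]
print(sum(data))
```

142

k=1: data[1] = 4+3 = 7 → [3, 7, 5, 6, 2, 2, 4, 8]
k=2: data[2] = 5+7 = 12 → [3, 7, 12, 6, 2, 2, 4, 8]
k=3: data[3] = 6+12 = 18 → [3, 7, 12, 18, 2, 2, 4, 8]
k=4: data[4] = 2+18 = 20 → [3, 7, 12, 18, 20, 2, 4, 8]
k=5: data[5] = 2+20 = 22 → [3, 7, 12, 18, 20, 22, 4, 8]
k=6: data[6] = 4+22 = 26 → [3, 7, 12, 18, 20, 22, 26, 8]
k=7: data[7] = 8+26 = 34 → [3, 7, 12, 18, 20, 22, 26, 34]
sum = 142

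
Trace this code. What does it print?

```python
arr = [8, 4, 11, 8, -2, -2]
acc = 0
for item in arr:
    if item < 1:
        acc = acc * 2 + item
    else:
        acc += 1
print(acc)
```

item=8: not <1, acc = 0+1 = 1
item=4: not <1, acc = 1+1 = 2
item=11: not <1, acc = 2+1 = 3
item=8: not <1, acc = 3+1 = 4
item=-2: <1, acc = 4*2+(-2) = 6
item=-2: <1, acc = 6*2+(-2) = 10

10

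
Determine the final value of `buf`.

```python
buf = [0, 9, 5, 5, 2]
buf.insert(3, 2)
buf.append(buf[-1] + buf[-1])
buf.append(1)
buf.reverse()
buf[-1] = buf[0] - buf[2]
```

insert 2 at 3 → [0, 9, 5, 2, 5, 2]
append buf[-1]+buf[-1] = 2+2 = 4 → [0, 9, 5, 2, 5, 2, 4]
append 1 → [0, 9, 5, 2, 5, 2, 4, 1]
reverse → [1, 4, 2, 5, 2, 5, 9, 0]
buf[-1] = buf[0]-buf[2] = 1-2 = -1 → [1, 4, 2, 5, 2, 5, 9, -1]

[1, 4, 2, 5, 2, 5, 9, -1]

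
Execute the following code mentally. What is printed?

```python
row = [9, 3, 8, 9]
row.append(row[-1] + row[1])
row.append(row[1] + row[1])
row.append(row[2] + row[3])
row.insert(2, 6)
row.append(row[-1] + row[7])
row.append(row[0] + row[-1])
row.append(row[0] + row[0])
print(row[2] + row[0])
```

append row[-1]+row[1] = 9+3 = 12 → [9, 3, 8, 9, 12]
append row[1]+row[1] = 3+3 = 6 → [9, 3, 8, 9, 12, 6]
append row[2]+row[3] = 8+9 = 17 → [9, 3, 8, 9, 12, 6, 17]
insert 6 at 2 → [9, 3, 6, 8, 9, 12, 6, 17]
append row[-1]+row[7] = 17+17 = 34 → [9, 3, 6, 8, 9, 12, 6, 17, 34]
append row[0]+row[-1] = 9+34 = 43 → [9, 3, 6, 8, 9, 12, 6, 17, 34, 43]
append row[0]+row[0] = 9+9 = 18 → [9, 3, 6, 8, 9, 12, 6, 17, 34, 43, 18]
row[2]+row[0] = 6+9 = 15

15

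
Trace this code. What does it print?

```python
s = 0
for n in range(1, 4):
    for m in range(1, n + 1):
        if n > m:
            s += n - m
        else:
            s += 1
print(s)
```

n=1,m=1: not 1>1, s = 0+1 = 1
n=2,m=1: 2>1, s = 1+1 = 2
n=2,m=2: not 2>2, s = 2+1 = 3
n=3,m=1: 3>1, s = 3+2 = 5
n=3,m=2: 3>2, s = 5+1 = 6
n=3,m=3: not 3>3, s = 6+1 = 7

7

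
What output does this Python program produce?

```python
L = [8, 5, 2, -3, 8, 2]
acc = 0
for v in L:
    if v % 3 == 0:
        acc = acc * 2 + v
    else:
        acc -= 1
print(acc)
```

v=8: not %3==0, acc = 0-1 = -1
v=5: not %3==0, acc = (-1)-1 = -2
v=2: not %3==0, acc = (-2)-1 = -3
v=-3: %3==0, acc = (-3)*2+(-3) = -9
v=8: not %3==0, acc = (-9)-1 = -10
v=2: not %3==0, acc = (-10)-1 = -11

-11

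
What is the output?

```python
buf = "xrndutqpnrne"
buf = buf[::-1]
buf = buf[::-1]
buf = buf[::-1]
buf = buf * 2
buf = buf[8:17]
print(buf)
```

reverse → 'enrnpqtudnrx'
reverse → 'xrndutqpnrne'
reverse → 'enrnpqtudnrx'
repeat ×2 → 'enrnpqtudnrxenrnpqtudnrx'
slice [8:17] → 'dnrxenrnp'

dnrxenrnp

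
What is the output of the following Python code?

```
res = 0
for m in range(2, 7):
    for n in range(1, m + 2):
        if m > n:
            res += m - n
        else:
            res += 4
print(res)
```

75

m=2,n=1: 2>1, res = 0+1 = 1
m=2,n=2: not 2>2, res = 1+4 = 5
m=2,n=3: not 2>3, res = 5+4 = 9
m=3,n=1: 3>1, res = 9+2 = 11
m=3,n=2: 3>2, res = 11+1 = 12
m=3,n=3: not 3>3, res = 12+4 = 16
m=3,n=4: not 3>4, res = 16+4 = 20
m=4,n=1: 4>1, res = 20+3 = 23
m=4,n=2: 4>2, res = 23+2 = 25
m=4,n=3: 4>3, res = 25+1 = 26
m=4,n=4: not 4>4, res = 26+4 = 30
m=4,n=5: not 4>5, res = 30+4 = 34
m=5,n=1: 5>1, res = 34+4 = 38
m=5,n=2: 5>2, res = 38+3 = 41
m=5,n=3: 5>3, res = 41+2 = 43
m=5,n=4: 5>4, res = 43+1 = 44
m=5,n=5: not 5>5, res = 44+4 = 48
m=5,n=6: not 5>6, res = 48+4 = 52
m=6,n=1: 6>1, res = 52+5 = 57
m=6,n=2: 6>2, res = 57+4 = 61
m=6,n=3: 6>3, res = 61+3 = 64
m=6,n=4: 6>4, res = 64+2 = 66
m=6,n=5: 6>5, res = 66+1 = 67
m=6,n=6: not 6>6, res = 67+4 = 71
m=6,n=7: not 6>7, res = 71+4 = 75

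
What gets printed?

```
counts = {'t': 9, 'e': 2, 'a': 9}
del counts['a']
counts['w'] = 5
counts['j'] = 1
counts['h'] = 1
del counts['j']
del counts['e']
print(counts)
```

{'t': 9, 'w': 5, 'h': 1}

del 'a' → {'t': 9, 'e': 2}
counts['w'] = 5 → {'t': 9, 'e': 2, 'w': 5}
counts['j'] = 1 → {'t': 9, 'e': 2, 'w': 5, 'j': 1}
counts['h'] = 1 → {'t': 9, 'e': 2, 'w': 5, 'j': 1, 'h': 1}
del 'j' → {'t': 9, 'e': 2, 'w': 5, 'h': 1}
del 'e' → {'t': 9, 'w': 5, 'h': 1}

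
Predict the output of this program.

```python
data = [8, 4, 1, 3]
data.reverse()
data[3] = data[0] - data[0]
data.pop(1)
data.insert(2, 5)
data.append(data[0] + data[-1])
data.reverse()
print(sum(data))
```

15

reverse → [3, 1, 4, 8]
data[3] = data[0]-data[0] = 3-3 = 0 → [3, 1, 4, 0]
pop(1) removes 1 → [3, 4, 0]
insert 5 at 2 → [3, 4, 5, 0]
append data[0]+data[-1] = 3+0 = 3 → [3, 4, 5, 0, 3]
reverse → [3, 0, 5, 4, 3]
sum = 15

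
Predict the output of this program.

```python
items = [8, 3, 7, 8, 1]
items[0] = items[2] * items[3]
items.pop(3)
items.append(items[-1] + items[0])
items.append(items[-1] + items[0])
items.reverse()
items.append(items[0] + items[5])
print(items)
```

[113, 57, 1, 7, 3, 56, 169]

items[0] = items[2]*items[3] = 7*8 = 56 → [56, 3, 7, 8, 1]
pop(3) removes 8 → [56, 3, 7, 1]
append items[-1]+items[0] = 1+56 = 57 → [56, 3, 7, 1, 57]
append items[-1]+items[0] = 57+56 = 113 → [56, 3, 7, 1, 57, 113]
reverse → [113, 57, 1, 7, 3, 56]
append items[0]+items[5] = 113+56 = 169 → [113, 57, 1, 7, 3, 56, 169]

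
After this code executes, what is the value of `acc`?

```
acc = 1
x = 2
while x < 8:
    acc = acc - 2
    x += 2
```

x=2: acc = 1-2 = -1
x=4: acc = (-1)-2 = -3
x=6: acc = (-3)-2 = -5

-5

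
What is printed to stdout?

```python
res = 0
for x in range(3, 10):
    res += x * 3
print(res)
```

x=3: res = 0+3*3 = 9
x=4: res = 9+4*3 = 21
x=5: res = 21+5*3 = 36
x=6: res = 36+6*3 = 54
x=7: res = 54+7*3 = 75
x=8: res = 75+8*3 = 99
x=9: res = 99+9*3 = 126

126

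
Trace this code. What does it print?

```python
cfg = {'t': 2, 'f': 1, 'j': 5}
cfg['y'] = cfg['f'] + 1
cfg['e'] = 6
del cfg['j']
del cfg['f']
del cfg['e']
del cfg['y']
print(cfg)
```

{'t': 2}

cfg['y'] = cfg['f']+1 = 2 → {'t': 2, 'f': 1, 'j': 5, 'y': 2}
cfg['e'] = 6 → {'t': 2, 'f': 1, 'j': 5, 'y': 2, 'e': 6}
del 'j' → {'t': 2, 'f': 1, 'y': 2, 'e': 6}
del 'f' → {'t': 2, 'y': 2, 'e': 6}
del 'e' → {'t': 2, 'y': 2}
del 'y' → {'t': 2}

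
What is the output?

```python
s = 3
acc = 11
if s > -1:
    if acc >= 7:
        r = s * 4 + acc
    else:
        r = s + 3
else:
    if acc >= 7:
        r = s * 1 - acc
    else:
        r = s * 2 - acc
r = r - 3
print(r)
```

s=3, acc=11
s > -1 is True; acc >= 7 is True
→ r = s * 4 + acc = 23
r = 23-3 = 20

20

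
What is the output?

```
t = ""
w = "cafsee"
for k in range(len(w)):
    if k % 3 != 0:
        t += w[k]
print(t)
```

k=0: skip
k=1: add 'a' → 'a'
k=2: add 'f' → 'af'
k=3: skip
k=4: add 'e' → 'afe'
k=5: add 'e' → 'afee'

afee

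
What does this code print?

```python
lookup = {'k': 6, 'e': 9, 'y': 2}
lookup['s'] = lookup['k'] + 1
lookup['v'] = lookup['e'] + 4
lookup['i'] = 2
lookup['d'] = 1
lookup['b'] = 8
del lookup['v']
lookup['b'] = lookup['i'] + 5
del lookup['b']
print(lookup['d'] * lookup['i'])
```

lookup['s'] = lookup['k']+1 = 7 → {'k': 6, 'e': 9, 'y': 2, 's': 7}
lookup['v'] = lookup['e']+4 = 13 → {'k': 6, 'e': 9, 'y': 2, 's': 7, 'v': 13}
lookup['i'] = 2 → {'k': 6, 'e': 9, 'y': 2, 's': 7, 'v': 13, 'i': 2}
lookup['d'] = 1 → {'k': 6, 'e': 9, 'y': 2, 's': 7, 'v': 13, 'i': 2, 'd': 1}
lookup['b'] = 8 → {'k': 6, 'e': 9, 'y': 2, 's': 7, 'v': 13, 'i': 2, 'd': 1, 'b': 8}
del 'v' → {'k': 6, 'e': 9, 'y': 2, 's': 7, 'i': 2, 'd': 1, 'b': 8}
lookup['b'] = lookup['i']+5 = 7 → {'k': 6, 'e': 9, 'y': 2, 's': 7, 'i': 2, 'd': 1, 'b': 7}
del 'b' → {'k': 6, 'e': 9, 'y': 2, 's': 7, 'i': 2, 'd': 1}
lookup['d']*lookup['i'] = 1*2 = 2

2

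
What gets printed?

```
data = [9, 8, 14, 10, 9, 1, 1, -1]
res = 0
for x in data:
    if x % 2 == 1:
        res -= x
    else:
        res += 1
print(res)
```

-16

x=9: odd, res = 0-9 = -9
x=8: not odd, res = (-9)+1 = -8
x=14: not odd, res = (-8)+1 = -7
x=10: not odd, res = (-7)+1 = -6
x=9: odd, res = (-6)-9 = -15
x=1: odd, res = (-15)-1 = -16
x=1: odd, res = (-16)-1 = -17
x=-1: odd, res = (-17)-(-1) = -16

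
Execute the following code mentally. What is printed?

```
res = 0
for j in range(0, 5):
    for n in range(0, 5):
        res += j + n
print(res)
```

100

j=0,n=0: res = 0+0 = 0
j=0,n=1: res = 0+1 = 1
j=0,n=2: res = 1+2 = 3
j=0,n=3: res = 3+3 = 6
j=0,n=4: res = 6+4 = 10
j=1,n=0: res = 10+1 = 11
j=1,n=1: res = 11+2 = 13
j=1,n=2: res = 13+3 = 16
j=1,n=3: res = 16+4 = 20
j=1,n=4: res = 20+5 = 25
j=2,n=0: res = 25+2 = 27
j=2,n=1: res = 27+3 = 30
j=2,n=2: res = 30+4 = 34
j=2,n=3: res = 34+5 = 39
j=2,n=4: res = 39+6 = 45
j=3,n=0: res = 45+3 = 48
j=3,n=1: res = 48+4 = 52
j=3,n=2: res = 52+5 = 57
j=3,n=3: res = 57+6 = 63
j=3,n=4: res = 63+7 = 70
j=4,n=0: res = 70+4 = 74
j=4,n=1: res = 74+5 = 79
j=4,n=2: res = 79+6 = 85
j=4,n=3: res = 85+7 = 92
j=4,n=4: res = 92+8 = 100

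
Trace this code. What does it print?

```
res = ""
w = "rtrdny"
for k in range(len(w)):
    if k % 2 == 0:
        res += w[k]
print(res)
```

k=0: add 'r' → 'r'
k=1: skip
k=2: add 'r' → 'rr'
k=3: skip
k=4: add 'n' → 'rrn'
k=5: skip

rrn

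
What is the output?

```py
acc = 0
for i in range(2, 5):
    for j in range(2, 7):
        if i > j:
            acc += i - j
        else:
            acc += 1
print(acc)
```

i=2,j=2: not 2>2, acc = 0+1 = 1
i=2,j=3: not 2>3, acc = 1+1 = 2
i=2,j=4: not 2>4, acc = 2+1 = 3
i=2,j=5: not 2>5, acc = 3+1 = 4
i=2,j=6: not 2>6, acc = 4+1 = 5
i=3,j=2: 3>2, acc = 5+1 = 6
i=3,j=3: not 3>3, acc = 6+1 = 7
i=3,j=4: not 3>4, acc = 7+1 = 8
i=3,j=5: not 3>5, acc = 8+1 = 9
i=3,j=6: not 3>6, acc = 9+1 = 10
i=4,j=2: 4>2, acc = 10+2 = 12
i=4,j=3: 4>3, acc = 12+1 = 13
i=4,j=4: not 4>4, acc = 13+1 = 14
i=4,j=5: not 4>5, acc = 14+1 = 15
i=4,j=6: not 4>6, acc = 15+1 = 16

16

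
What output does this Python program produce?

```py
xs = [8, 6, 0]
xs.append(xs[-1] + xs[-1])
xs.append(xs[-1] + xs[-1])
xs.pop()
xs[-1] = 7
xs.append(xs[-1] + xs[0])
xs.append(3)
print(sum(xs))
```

39

append xs[-1]+xs[-1] = 0+0 = 0 → [8, 6, 0, 0]
append xs[-1]+xs[-1] = 0+0 = 0 → [8, 6, 0, 0, 0]
pop() removes 0 → [8, 6, 0, 0]
xs[-1] = 7 → [8, 6, 0, 7]
append xs[-1]+xs[0] = 7+8 = 15 → [8, 6, 0, 7, 15]
append 3 → [8, 6, 0, 7, 15, 3]
sum = 39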